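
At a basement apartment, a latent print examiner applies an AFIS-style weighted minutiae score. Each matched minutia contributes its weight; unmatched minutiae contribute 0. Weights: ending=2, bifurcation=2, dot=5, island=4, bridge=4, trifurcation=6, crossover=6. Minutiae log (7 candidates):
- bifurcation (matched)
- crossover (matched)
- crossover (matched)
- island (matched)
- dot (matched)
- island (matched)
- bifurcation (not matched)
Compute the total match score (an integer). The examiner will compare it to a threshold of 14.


Weighted minutiae match score:
  bifurcation: matched, +2 (running total 2)
  crossover: matched, +6 (running total 8)
  crossover: matched, +6 (running total 14)
  island: matched, +4 (running total 18)
  dot: matched, +5 (running total 23)
  island: matched, +4 (running total 27)
  bifurcation: not matched, +0
Total score = 27
Threshold = 14; verdict = identification

27


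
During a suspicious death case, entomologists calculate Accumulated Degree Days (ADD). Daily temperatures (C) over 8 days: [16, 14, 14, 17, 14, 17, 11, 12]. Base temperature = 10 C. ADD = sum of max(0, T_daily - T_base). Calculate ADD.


Computing ADD day by day:
Day 1: max(0, 16 - 10) = 6
Day 2: max(0, 14 - 10) = 4
Day 3: max(0, 14 - 10) = 4
Day 4: max(0, 17 - 10) = 7
Day 5: max(0, 14 - 10) = 4
Day 6: max(0, 17 - 10) = 7
Day 7: max(0, 11 - 10) = 1
Day 8: max(0, 12 - 10) = 2
Total ADD = 35

35


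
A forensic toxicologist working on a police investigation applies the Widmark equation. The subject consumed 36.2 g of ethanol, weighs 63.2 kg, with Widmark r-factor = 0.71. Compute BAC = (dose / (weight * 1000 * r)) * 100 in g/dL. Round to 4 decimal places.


Applying the Widmark formula:
BAC = (dose_g / (body_wt * 1000 * r)) * 100
Denominator = 63.2 * 1000 * 0.71 = 44872
BAC = (36.2 / 44872) * 100
BAC = 0.0807 g/dL

0.0807


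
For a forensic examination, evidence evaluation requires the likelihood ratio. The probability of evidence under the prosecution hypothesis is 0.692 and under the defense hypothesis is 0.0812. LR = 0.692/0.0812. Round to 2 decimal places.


Likelihood ratio calculation:
LR = P(E|Hp) / P(E|Hd)
LR = 0.692 / 0.0812
LR = 8.52

8.52


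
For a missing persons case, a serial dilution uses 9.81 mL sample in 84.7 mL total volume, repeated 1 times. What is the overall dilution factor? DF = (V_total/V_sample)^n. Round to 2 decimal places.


Dilution factor calculation:
Single dilution = V_total / V_sample = 84.7 / 9.81 ≈ 8.634047
Number of dilutions = 1
Total DF = (84.7 / 9.81)^1 (full precision, rounded at the end) = 8.63

8.63


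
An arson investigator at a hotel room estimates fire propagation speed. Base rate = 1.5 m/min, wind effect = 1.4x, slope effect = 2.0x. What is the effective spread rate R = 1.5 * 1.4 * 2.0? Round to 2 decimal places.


Fire spread rate calculation:
R = R0 * wind_factor * slope_factor
= 1.5 * 1.4 * 2.0
= 2.1 * 2.0
= 4.20 m/min

4.20


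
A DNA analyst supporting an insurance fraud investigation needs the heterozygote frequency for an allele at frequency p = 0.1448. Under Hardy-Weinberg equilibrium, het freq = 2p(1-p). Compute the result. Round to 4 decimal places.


Hardy-Weinberg heterozygote frequency:
q = 1 - p = 1 - 0.1448 = 0.8552
2pq = 2 * 0.1448 * 0.8552 = 0.2477

0.2477


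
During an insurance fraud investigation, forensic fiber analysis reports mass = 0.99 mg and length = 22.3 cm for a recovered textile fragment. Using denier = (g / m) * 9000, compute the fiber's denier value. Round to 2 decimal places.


Denier calculation:
Mass in grams = 0.99 mg / 1000 = 0.00099 g
Length in meters = 22.3 cm / 100 = 0.223 m
Linear density = mass / length = 0.00099 / 0.223 = 0.00443946 g/m
Denier = (g/m) * 9000 = 0.00443946 * 9000 = 39.96

39.96


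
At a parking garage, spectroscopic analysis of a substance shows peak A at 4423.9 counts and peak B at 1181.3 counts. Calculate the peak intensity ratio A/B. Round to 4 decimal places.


Spectral peak ratio:
Peak A = 4423.9 counts
Peak B = 1181.3 counts
Ratio = 4423.9 / 1181.3 = 3.7449

3.7449


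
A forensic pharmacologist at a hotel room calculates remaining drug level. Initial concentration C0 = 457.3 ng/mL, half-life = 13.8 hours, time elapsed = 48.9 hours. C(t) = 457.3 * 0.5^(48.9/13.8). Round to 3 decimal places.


Drug concentration decay:
Number of half-lives = t / t_half = 48.9 / 13.8 = 3.543478
Decay factor = 0.5^3.543478 = 0.08576436
C(t) = 457.3 * 0.08576436 = 39.220 ng/mL

39.220


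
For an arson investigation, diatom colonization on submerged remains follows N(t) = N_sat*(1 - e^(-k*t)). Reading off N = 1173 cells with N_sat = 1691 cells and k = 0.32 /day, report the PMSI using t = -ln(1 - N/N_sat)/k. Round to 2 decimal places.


PMSI from diatom colonization curve:
N / N_sat = 1173 / 1691 = 0.693672
1 - N/N_sat = 0.306328
ln(1 - N/N_sat) = -1.183099
t = -ln(1 - N/N_sat) / k = -(-1.183099) / 0.32 = 3.70 days

3.70


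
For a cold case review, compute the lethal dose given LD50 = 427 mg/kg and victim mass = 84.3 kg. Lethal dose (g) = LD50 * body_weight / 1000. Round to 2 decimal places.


Lethal dose calculation:
Lethal dose = LD50 * body_weight / 1000
= 427 * 84.3 / 1000
= 35996.1 / 1000
= 36.00 g

36.00


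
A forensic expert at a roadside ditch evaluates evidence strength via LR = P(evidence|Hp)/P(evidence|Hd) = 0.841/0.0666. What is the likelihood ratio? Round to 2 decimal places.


Likelihood ratio calculation:
LR = P(E|Hp) / P(E|Hd)
LR = 0.841 / 0.0666
LR = 12.63

12.63


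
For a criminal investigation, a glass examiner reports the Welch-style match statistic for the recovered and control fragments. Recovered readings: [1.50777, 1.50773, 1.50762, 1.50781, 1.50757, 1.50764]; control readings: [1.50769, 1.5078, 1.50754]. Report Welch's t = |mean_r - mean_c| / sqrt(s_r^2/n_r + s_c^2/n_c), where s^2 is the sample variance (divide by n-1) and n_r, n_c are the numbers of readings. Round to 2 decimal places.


Welch's t-criterion for glass RI comparison:
Recovered mean = sum / n_r = 9.04614 / 6 = 1.50769
Control mean = sum / n_c = 4.52303 / 3 = 1.5076767
Recovered sample variance s_r^2 = 8.84e-09
Control sample variance s_c^2 = 1.70333e-08
Welch SE (unpooled) = sqrt(s_r^2/n_r + s_c^2/n_c) = sqrt(1.47333e-09 + 5.67778e-09) = sqrt(7.15111e-09) = 8.45642e-05
|mean_r - mean_c| = 1.33333e-05
t = 1.33333e-05 / 8.45642e-05 = 0.16

0.16


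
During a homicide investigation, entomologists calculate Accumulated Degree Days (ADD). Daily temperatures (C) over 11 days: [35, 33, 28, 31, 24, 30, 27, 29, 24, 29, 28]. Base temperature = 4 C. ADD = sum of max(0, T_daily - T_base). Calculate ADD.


Computing ADD day by day:
Day 1: max(0, 35 - 4) = 31
Day 2: max(0, 33 - 4) = 29
Day 3: max(0, 28 - 4) = 24
Day 4: max(0, 31 - 4) = 27
Day 5: max(0, 24 - 4) = 20
Day 6: max(0, 30 - 4) = 26
Day 7: max(0, 27 - 4) = 23
Day 8: max(0, 29 - 4) = 25
Day 9: max(0, 24 - 4) = 20
Day 10: max(0, 29 - 4) = 25
Day 11: max(0, 28 - 4) = 24
Total ADD = 274

274


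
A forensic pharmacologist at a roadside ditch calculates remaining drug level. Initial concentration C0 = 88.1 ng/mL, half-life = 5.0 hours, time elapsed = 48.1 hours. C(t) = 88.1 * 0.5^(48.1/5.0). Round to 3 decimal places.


Drug concentration decay:
Number of half-lives = t / t_half = 48.1 / 5.0 = 9.62
Decay factor = 0.5^9.62 = 0.00127084
C(t) = 88.1 * 0.00127084 = 0.112 ng/mL

0.112


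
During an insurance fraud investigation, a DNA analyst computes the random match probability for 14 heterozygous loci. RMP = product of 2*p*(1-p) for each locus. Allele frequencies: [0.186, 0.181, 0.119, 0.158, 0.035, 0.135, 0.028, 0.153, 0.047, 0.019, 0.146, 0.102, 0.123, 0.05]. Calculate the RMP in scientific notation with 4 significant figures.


Computing RMP for 14 loci:
Locus 1: 2 * 0.186 * 0.814 = 0.302808
Locus 2: 2 * 0.181 * 0.819 = 0.296478
Locus 3: 2 * 0.119 * 0.881 = 0.209678
Locus 4: 2 * 0.158 * 0.842 = 0.266072
Locus 5: 2 * 0.035 * 0.965 = 0.06755
Locus 6: 2 * 0.135 * 0.865 = 0.23355
Locus 7: 2 * 0.028 * 0.972 = 0.054432
Locus 8: 2 * 0.153 * 0.847 = 0.259182
Locus 9: 2 * 0.047 * 0.953 = 0.089582
Locus 10: 2 * 0.019 * 0.981 = 0.037278
Locus 11: 2 * 0.146 * 0.854 = 0.249368
Locus 12: 2 * 0.102 * 0.898 = 0.183192
Locus 13: 2 * 0.123 * 0.877 = 0.215742
Locus 14: 2 * 0.05 * 0.95 = 0.095
RMP = 3.485e-12

3.485e-12


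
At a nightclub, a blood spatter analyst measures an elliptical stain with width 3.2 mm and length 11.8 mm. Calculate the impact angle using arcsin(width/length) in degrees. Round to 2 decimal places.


Blood spatter impact angle calculation:
width / length = 3.2 / 11.8 = 0.271186
angle = arcsin(0.271186)
angle = 15.73 degrees

15.73


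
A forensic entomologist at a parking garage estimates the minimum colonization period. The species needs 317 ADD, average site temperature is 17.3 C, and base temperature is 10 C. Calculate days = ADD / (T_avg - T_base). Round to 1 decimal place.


Insect development time:
Effective temperature = avg_temp - T_base = 17.3 - 10 = 7.3 C
Days = ADD / effective_temp = 317 / 7.3 = 43.4 days

43.4


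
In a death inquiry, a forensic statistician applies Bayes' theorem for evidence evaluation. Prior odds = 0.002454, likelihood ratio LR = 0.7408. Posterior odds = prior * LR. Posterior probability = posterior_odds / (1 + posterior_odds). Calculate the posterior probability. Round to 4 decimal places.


Bayesian evidence evaluation:
Posterior odds = prior_odds * LR = 0.002454 * 0.7408 = 0.001817923
Posterior probability = posterior_odds / (1 + posterior_odds)
= 0.001817923 / (1 + 0.001817923)
= 0.001817923 / 1.001817923
= 0.0018

0.0018


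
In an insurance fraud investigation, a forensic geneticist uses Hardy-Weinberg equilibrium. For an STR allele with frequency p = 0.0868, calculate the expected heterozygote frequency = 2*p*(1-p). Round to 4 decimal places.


Hardy-Weinberg heterozygote frequency:
q = 1 - p = 1 - 0.0868 = 0.9132
2pq = 2 * 0.0868 * 0.9132 = 0.1585

0.1585


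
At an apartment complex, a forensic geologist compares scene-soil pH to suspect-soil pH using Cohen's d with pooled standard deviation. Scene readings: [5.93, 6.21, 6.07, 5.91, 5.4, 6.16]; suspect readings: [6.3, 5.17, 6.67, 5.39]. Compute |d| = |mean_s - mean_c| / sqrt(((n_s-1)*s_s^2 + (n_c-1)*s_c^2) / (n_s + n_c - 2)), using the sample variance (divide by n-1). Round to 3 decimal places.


Pooled-variance Cohen's d for soil pH comparison:
Scene mean = 35.68 / 6 = 5.946667
Suspect mean = 23.53 / 4 = 5.8825
Scene sample variance s_s^2 = 0.086107
Suspect sample variance s_c^2 = 0.514892
Pooled variance = ((n_s-1)*s_s^2 + (n_c-1)*s_c^2) / (n_s + n_c - 2) = 0.246901
Pooled SD = sqrt(0.246901) = 0.496891
Mean difference = 0.064167
|d| = |0.064167| / 0.496891 = 0.129

0.129


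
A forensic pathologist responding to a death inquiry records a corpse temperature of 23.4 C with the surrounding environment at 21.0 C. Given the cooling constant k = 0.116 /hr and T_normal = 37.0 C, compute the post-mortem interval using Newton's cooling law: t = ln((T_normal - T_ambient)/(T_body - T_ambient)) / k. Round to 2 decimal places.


Using Newton's law of cooling:
t = ln((T_normal - T_ambient) / (T_body - T_ambient)) / k
T_normal - T_ambient = 16.0
T_body - T_ambient = 2.4
Ratio = 6.666667
ln(ratio) = 1.89712
t = 1.89712 / 0.116 = 16.35 hours

16.35


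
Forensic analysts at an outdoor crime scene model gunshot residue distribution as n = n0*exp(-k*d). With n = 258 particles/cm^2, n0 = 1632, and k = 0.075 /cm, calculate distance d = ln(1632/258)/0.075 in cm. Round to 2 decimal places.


GSR distance calculation:
n0/n = 1632 / 258 = 6.325581
ln(n0/n) = 1.844602
d = 1.844602 / 0.075 = 24.59 cm

24.59


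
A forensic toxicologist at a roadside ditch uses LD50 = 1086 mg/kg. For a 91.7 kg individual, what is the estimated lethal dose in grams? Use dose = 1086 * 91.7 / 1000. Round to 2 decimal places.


Lethal dose calculation:
Lethal dose = LD50 * body_weight / 1000
= 1086 * 91.7 / 1000
= 99586.2 / 1000
= 99.59 g

99.59


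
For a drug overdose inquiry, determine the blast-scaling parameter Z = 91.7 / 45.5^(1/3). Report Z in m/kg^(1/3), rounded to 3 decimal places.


Scaled distance calculation:
W^(1/3) = 45.5^(1/3) = 3.570018
Z = R / W^(1/3) = 91.7 / 3.570018
Z = 25.686 m/kg^(1/3)

25.686


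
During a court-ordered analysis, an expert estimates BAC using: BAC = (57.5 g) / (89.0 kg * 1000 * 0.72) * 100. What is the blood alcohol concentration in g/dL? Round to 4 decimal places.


Applying the Widmark formula:
BAC = (dose_g / (body_wt * 1000 * r)) * 100
Denominator = 89.0 * 1000 * 0.72 = 64080
BAC = (57.5 / 64080) * 100
BAC = 0.0897 g/dL

0.0897


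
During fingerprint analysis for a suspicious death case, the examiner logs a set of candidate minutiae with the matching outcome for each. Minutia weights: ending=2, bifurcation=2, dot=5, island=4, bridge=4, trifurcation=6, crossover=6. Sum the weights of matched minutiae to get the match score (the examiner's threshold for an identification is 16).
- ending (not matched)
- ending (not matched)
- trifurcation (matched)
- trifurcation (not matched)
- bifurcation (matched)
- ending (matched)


Weighted minutiae match score:
  ending: not matched, +0
  ending: not matched, +0
  trifurcation: matched, +6 (running total 6)
  trifurcation: not matched, +0
  bifurcation: matched, +2 (running total 8)
  ending: matched, +2 (running total 10)
Total score = 10
Threshold = 16; verdict = inconclusive

10


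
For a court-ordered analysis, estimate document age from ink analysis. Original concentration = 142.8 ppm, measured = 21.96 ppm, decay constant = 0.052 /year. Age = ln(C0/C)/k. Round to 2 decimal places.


Document age estimation:
C0/C = 142.8 / 21.96 = 6.502732
ln(C0/C) = 1.872222
t = 1.872222 / 0.052 = 36.00 years

36.00


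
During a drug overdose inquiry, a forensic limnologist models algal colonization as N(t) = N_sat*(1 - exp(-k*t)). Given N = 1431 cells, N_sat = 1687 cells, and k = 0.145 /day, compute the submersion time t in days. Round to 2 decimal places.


PMSI from diatom colonization curve:
N / N_sat = 1431 / 1687 = 0.848251
1 - N/N_sat = 0.151749
ln(1 - N/N_sat) = -1.885527
t = -ln(1 - N/N_sat) / k = -(-1.885527) / 0.145 = 13.00 days

13.00


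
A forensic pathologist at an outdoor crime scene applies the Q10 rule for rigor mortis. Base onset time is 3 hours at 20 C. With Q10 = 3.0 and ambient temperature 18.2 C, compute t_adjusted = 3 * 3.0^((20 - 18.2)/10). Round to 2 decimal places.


Rigor mortis time adjustment:
Exponent = (T_ref - T_actual) / 10 = (20 - 18.2) / 10 = 0.18
Q10 factor = 3.0^0.18 = 1.21866
t_adjusted = 3 * 1.21866 = 3.66 hours

3.66


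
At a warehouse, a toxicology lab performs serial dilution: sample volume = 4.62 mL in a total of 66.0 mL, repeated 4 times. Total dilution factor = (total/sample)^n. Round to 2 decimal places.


Dilution factor calculation:
Single dilution = V_total / V_sample = 66.0 / 4.62 ≈ 14.285714
Number of dilutions = 4
Total DF = (66.0 / 4.62)^4 (full precision, rounded at the end) = 41649.31

41649.31


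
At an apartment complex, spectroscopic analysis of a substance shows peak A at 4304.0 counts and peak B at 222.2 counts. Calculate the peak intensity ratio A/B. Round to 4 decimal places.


Spectral peak ratio:
Peak A = 4304.0 counts
Peak B = 222.2 counts
Ratio = 4304.0 / 222.2 = 19.3699

19.3699


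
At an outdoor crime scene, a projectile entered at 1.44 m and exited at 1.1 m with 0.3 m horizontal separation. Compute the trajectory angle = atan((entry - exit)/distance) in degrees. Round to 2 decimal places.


Bullet trajectory angle:
Height difference = 1.44 - 1.1 = 0.34 m
angle = atan(0.34 / 0.3)
angle = atan(1.133333)
angle = 48.58 degrees

48.58


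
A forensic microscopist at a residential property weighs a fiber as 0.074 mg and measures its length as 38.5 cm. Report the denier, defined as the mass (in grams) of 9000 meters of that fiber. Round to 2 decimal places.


Denier calculation:
Mass in grams = 0.074 mg / 1000 = 0.000074 g
Length in meters = 38.5 cm / 100 = 0.385 m
Linear density = mass / length = 0.000074 / 0.385 = 0.00019221 g/m
Denier = (g/m) * 9000 = 0.00019221 * 9000 = 1.73

1.73


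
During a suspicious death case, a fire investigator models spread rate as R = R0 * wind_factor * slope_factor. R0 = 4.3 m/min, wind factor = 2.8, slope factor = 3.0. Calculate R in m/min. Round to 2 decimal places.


Fire spread rate calculation:
R = R0 * wind_factor * slope_factor
= 4.3 * 2.8 * 3.0
= 12.04 * 3.0
= 36.12 m/min

36.12


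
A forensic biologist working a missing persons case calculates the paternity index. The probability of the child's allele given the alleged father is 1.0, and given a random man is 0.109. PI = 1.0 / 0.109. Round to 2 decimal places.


Paternity Index calculation:
PI = P(allele|father) / P(allele|random)
PI = 1.0 / 0.109
PI = 9.17

9.17


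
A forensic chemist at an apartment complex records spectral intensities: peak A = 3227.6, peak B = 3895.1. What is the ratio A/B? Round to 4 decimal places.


Spectral peak ratio:
Peak A = 3227.6 counts
Peak B = 3895.1 counts
Ratio = 3227.6 / 3895.1 = 0.8286

0.8286


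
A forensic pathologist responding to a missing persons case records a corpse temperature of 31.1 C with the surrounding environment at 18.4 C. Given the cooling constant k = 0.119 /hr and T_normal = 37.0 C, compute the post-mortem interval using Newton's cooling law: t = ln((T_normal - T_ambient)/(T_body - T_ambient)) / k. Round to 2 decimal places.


Using Newton's law of cooling:
t = ln((T_normal - T_ambient) / (T_body - T_ambient)) / k
T_normal - T_ambient = 18.6
T_body - T_ambient = 12.7
Ratio = 1.464567
ln(ratio) = 0.38156
t = 0.38156 / 0.119 = 3.21 hours

3.21


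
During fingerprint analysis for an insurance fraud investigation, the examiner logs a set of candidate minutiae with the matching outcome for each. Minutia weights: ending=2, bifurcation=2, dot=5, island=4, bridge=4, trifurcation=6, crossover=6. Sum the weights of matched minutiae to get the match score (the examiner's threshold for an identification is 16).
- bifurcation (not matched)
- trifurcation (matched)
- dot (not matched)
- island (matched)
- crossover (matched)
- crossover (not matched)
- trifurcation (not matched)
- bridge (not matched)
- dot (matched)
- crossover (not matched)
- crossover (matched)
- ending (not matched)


Weighted minutiae match score:
  bifurcation: not matched, +0
  trifurcation: matched, +6 (running total 6)
  dot: not matched, +0
  island: matched, +4 (running total 10)
  crossover: matched, +6 (running total 16)
  crossover: not matched, +0
  trifurcation: not matched, +0
  bridge: not matched, +0
  dot: matched, +5 (running total 21)
  crossover: not matched, +0
  crossover: matched, +6 (running total 27)
  ending: not matched, +0
Total score = 27
Threshold = 16; verdict = identification

27


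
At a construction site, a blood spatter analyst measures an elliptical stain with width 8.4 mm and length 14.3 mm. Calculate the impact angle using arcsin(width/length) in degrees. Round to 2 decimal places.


Blood spatter impact angle calculation:
width / length = 8.4 / 14.3 = 0.587413
angle = arcsin(0.587413)
angle = 35.97 degrees

35.97


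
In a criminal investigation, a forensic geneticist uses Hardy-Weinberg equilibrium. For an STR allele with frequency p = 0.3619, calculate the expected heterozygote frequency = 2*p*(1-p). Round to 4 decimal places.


Hardy-Weinberg heterozygote frequency:
q = 1 - p = 1 - 0.3619 = 0.6381
2pq = 2 * 0.3619 * 0.6381 = 0.4619

0.4619


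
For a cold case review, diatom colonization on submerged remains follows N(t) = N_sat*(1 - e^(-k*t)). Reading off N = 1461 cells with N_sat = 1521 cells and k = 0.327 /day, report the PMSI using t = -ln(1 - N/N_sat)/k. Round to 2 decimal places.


PMSI from diatom colonization curve:
N / N_sat = 1461 / 1521 = 0.960552
1 - N/N_sat = 0.039448
ln(1 - N/N_sat) = -3.232772
t = -ln(1 - N/N_sat) / k = -(-3.232772) / 0.327 = 9.89 days

9.89


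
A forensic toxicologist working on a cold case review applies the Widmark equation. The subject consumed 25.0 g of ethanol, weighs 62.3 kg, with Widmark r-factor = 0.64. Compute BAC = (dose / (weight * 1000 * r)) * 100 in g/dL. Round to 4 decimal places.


Applying the Widmark formula:
BAC = (dose_g / (body_wt * 1000 * r)) * 100
Denominator = 62.3 * 1000 * 0.64 = 39872
BAC = (25.0 / 39872) * 100
BAC = 0.0627 g/dL

0.0627


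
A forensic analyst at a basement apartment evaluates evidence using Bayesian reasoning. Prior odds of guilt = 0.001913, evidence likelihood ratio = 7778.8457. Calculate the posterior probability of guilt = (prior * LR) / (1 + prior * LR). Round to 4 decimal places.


Bayesian evidence evaluation:
Posterior odds = prior_odds * LR = 0.001913 * 7778.8457 = 14.88093
Posterior probability = posterior_odds / (1 + posterior_odds)
= 14.88093 / (1 + 14.88093)
= 14.88093 / 15.88093
= 0.9370

0.9370


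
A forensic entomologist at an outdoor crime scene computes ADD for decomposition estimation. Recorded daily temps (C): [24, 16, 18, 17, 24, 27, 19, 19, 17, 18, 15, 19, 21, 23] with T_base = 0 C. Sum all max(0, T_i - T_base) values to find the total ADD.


Computing ADD day by day:
Day 1: max(0, 24 - 0) = 24
Day 2: max(0, 16 - 0) = 16
Day 3: max(0, 18 - 0) = 18
Day 4: max(0, 17 - 0) = 17
Day 5: max(0, 24 - 0) = 24
Day 6: max(0, 27 - 0) = 27
Day 7: max(0, 19 - 0) = 19
Day 8: max(0, 19 - 0) = 19
Day 9: max(0, 17 - 0) = 17
Day 10: max(0, 18 - 0) = 18
Day 11: max(0, 15 - 0) = 15
Day 12: max(0, 19 - 0) = 19
Day 13: max(0, 21 - 0) = 21
Day 14: max(0, 23 - 0) = 23
Total ADD = 277

277


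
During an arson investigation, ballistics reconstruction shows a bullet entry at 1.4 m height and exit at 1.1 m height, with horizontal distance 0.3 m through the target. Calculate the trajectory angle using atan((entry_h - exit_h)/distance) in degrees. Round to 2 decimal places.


Bullet trajectory angle:
Height difference = 1.4 - 1.1 = 0.3 m
angle = atan(0.3 / 0.3)
angle = atan(1)
angle = 45.00 degrees

45.00


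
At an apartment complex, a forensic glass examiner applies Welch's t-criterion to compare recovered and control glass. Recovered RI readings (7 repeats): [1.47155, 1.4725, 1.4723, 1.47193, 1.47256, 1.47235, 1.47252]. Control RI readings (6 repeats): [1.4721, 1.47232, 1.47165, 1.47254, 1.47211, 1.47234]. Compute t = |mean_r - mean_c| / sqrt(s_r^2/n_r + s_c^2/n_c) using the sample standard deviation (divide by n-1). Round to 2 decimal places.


Welch's t-criterion for glass RI comparison:
Recovered mean = sum / n_r = 10.30571 / 7 = 1.4722443
Control mean = sum / n_c = 8.83306 / 6 = 1.4721767
Recovered sample variance s_r^2 = 1.39362e-07
Control sample variance s_c^2 = 9.33867e-08
Welch SE (unpooled) = sqrt(s_r^2/n_r + s_c^2/n_c) = sqrt(1.99088e-08 + 1.55644e-08) = sqrt(3.54732e-08) = 0.000188343
|mean_r - mean_c| = 6.7619e-05
t = 6.7619e-05 / 0.000188343 = 0.36

0.36


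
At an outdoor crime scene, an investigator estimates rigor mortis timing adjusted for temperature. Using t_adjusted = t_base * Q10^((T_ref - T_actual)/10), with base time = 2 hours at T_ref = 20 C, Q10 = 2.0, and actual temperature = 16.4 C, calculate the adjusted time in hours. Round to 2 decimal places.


Rigor mortis time adjustment:
Exponent = (T_ref - T_actual) / 10 = (20 - 16.4) / 10 = 0.36
Q10 factor = 2.0^0.36 = 1.28343
t_adjusted = 2 * 1.28343 = 2.57 hours

2.57


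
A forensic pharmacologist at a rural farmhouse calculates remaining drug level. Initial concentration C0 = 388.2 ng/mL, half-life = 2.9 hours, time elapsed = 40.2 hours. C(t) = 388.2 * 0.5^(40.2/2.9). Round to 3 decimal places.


Drug concentration decay:
Number of half-lives = t / t_half = 40.2 / 2.9 = 13.862069
Decay factor = 0.5^13.862069 = 0.00006716
C(t) = 388.2 * 0.00006716 = 0.026 ng/mL

0.026


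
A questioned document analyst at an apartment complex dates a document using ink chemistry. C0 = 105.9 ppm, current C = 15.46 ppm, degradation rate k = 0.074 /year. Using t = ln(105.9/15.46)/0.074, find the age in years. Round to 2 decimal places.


Document age estimation:
C0/C = 105.9 / 15.46 = 6.849935
ln(C0/C) = 1.924239
t = 1.924239 / 0.074 = 26.00 years

26.00


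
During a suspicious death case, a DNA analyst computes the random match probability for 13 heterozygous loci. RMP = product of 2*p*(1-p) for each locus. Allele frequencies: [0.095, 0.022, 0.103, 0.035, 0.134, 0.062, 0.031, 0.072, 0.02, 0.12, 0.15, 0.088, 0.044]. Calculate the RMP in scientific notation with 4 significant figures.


Computing RMP for 13 loci:
Locus 1: 2 * 0.095 * 0.905 = 0.17195
Locus 2: 2 * 0.022 * 0.978 = 0.043032
Locus 3: 2 * 0.103 * 0.897 = 0.184782
Locus 4: 2 * 0.035 * 0.965 = 0.06755
Locus 5: 2 * 0.134 * 0.866 = 0.232088
Locus 6: 2 * 0.062 * 0.938 = 0.116312
Locus 7: 2 * 0.031 * 0.969 = 0.060078
Locus 8: 2 * 0.072 * 0.928 = 0.133632
Locus 9: 2 * 0.02 * 0.98 = 0.0392
Locus 10: 2 * 0.12 * 0.88 = 0.2112
Locus 11: 2 * 0.15 * 0.85 = 0.255
Locus 12: 2 * 0.088 * 0.912 = 0.160512
Locus 13: 2 * 0.044 * 0.956 = 0.084128
RMP = 5.706e-13

5.706e-13


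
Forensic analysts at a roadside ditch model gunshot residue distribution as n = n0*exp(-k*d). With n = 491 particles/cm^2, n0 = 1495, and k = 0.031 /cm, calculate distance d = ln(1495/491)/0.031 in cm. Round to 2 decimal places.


GSR distance calculation:
n0/n = 1495 / 491 = 3.044807
ln(n0/n) = 1.113438
d = 1.113438 / 0.031 = 35.92 cm

35.92


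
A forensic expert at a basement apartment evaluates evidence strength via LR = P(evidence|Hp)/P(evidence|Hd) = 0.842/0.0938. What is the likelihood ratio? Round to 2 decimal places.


Likelihood ratio calculation:
LR = P(E|Hp) / P(E|Hd)
LR = 0.842 / 0.0938
LR = 8.98

8.98


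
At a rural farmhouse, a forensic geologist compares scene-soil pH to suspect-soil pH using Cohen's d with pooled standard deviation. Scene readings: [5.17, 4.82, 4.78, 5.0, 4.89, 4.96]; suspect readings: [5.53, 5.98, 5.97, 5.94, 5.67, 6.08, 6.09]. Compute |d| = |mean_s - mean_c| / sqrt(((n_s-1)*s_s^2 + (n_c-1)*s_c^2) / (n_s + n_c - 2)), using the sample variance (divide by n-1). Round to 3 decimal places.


Pooled-variance Cohen's d for soil pH comparison:
Scene mean = 29.62 / 6 = 4.936667
Suspect mean = 41.26 / 7 = 5.894286
Scene sample variance s_s^2 = 0.019867
Suspect sample variance s_c^2 = 0.045162
Pooled variance = ((n_s-1)*s_s^2 + (n_c-1)*s_c^2) / (n_s + n_c - 2) = 0.033664
Pooled SD = sqrt(0.033664) = 0.183478
Mean difference = -0.957619
|d| = |-0.957619| / 0.183478 = 5.219

5.219


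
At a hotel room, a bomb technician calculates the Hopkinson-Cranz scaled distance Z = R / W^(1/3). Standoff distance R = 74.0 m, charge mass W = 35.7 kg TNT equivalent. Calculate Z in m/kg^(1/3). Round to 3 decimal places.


Scaled distance calculation:
W^(1/3) = 35.7^(1/3) = 3.29273
Z = R / W^(1/3) = 74.0 / 3.29273
Z = 22.474 m/kg^(1/3)

22.474


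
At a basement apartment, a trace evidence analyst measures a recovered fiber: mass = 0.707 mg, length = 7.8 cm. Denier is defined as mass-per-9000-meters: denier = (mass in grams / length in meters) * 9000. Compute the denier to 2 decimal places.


Denier calculation:
Mass in grams = 0.707 mg / 1000 = 0.000707 g
Length in meters = 7.8 cm / 100 = 0.078 m
Linear density = mass / length = 0.000707 / 0.078 = 0.0090641 g/m
Denier = (g/m) * 9000 = 0.0090641 * 9000 = 81.58

81.58


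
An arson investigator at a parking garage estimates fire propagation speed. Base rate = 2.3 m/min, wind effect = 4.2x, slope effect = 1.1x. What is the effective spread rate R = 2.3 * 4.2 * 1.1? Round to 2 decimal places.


Fire spread rate calculation:
R = R0 * wind_factor * slope_factor
= 2.3 * 4.2 * 1.1
= 9.66 * 1.1
= 10.63 m/min

10.63


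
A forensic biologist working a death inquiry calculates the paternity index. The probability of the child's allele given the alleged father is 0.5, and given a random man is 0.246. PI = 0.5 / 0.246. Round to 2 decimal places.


Paternity Index calculation:
PI = P(allele|father) / P(allele|random)
PI = 0.5 / 0.246
PI = 2.03

2.03


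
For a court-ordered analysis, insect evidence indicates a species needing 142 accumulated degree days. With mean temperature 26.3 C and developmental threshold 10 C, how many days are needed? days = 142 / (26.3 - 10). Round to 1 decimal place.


Insect development time:
Effective temperature = avg_temp - T_base = 26.3 - 10 = 16.3 C
Days = ADD / effective_temp = 142 / 16.3 = 8.7 days

8.7


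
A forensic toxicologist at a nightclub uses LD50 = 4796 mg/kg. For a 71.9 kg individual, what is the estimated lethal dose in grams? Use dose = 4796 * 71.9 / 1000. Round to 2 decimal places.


Lethal dose calculation:
Lethal dose = LD50 * body_weight / 1000
= 4796 * 71.9 / 1000
= 344832.4 / 1000
= 344.83 g

344.83


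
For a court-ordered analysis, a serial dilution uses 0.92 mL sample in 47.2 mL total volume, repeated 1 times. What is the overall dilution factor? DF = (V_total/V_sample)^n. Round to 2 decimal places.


Dilution factor calculation:
Single dilution = V_total / V_sample = 47.2 / 0.92 ≈ 51.304348
Number of dilutions = 1
Total DF = (47.2 / 0.92)^1 (full precision, rounded at the end) = 51.30

51.30


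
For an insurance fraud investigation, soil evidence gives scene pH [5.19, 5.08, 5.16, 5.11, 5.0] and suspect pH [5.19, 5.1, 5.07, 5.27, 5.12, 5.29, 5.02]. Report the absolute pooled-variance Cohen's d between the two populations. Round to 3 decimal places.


Pooled-variance Cohen's d for soil pH comparison:
Scene mean = 25.54 / 5 = 5.108
Suspect mean = 36.06 / 7 = 5.151429
Scene sample variance s_s^2 = 0.00547
Suspect sample variance s_c^2 = 0.010381
Pooled variance = ((n_s-1)*s_s^2 + (n_c-1)*s_c^2) / (n_s + n_c - 2) = 0.008417
Pooled SD = sqrt(0.008417) = 0.091744
Mean difference = -0.043429
|d| = |-0.043429| / 0.091744 = 0.473

0.473


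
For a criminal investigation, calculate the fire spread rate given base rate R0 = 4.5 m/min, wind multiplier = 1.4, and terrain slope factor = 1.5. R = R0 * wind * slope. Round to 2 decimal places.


Fire spread rate calculation:
R = R0 * wind_factor * slope_factor
= 4.5 * 1.4 * 1.5
= 6.3 * 1.5
= 9.45 m/min

9.45


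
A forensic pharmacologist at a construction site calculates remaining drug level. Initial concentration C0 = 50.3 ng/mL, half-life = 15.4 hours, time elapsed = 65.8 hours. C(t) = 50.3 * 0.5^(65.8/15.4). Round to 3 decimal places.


Drug concentration decay:
Number of half-lives = t / t_half = 65.8 / 15.4 = 4.272727
Decay factor = 0.5^4.272727 = 0.05173459
C(t) = 50.3 * 0.05173459 = 2.602 ng/mL

2.602


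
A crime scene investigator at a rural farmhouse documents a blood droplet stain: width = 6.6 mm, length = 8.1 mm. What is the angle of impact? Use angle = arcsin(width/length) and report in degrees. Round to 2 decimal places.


Blood spatter impact angle calculation:
width / length = 6.6 / 8.1 = 0.814815
angle = arcsin(0.814815)
angle = 54.57 degrees

54.57


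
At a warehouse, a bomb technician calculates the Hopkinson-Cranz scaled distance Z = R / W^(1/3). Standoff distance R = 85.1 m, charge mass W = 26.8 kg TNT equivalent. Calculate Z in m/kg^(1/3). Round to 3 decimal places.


Scaled distance calculation:
W^(1/3) = 26.8^(1/3) = 2.992574
Z = R / W^(1/3) = 85.1 / 2.992574
Z = 28.437 m/kg^(1/3)

28.437


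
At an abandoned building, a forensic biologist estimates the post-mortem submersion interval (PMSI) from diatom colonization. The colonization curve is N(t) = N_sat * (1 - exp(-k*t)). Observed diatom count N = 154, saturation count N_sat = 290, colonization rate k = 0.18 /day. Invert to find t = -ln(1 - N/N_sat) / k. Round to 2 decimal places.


PMSI from diatom colonization curve:
N / N_sat = 154 / 290 = 0.531034
1 - N/N_sat = 0.468966
ln(1 - N/N_sat) = -0.757225
t = -ln(1 - N/N_sat) / k = -(-0.757225) / 0.18 = 4.21 days

4.21


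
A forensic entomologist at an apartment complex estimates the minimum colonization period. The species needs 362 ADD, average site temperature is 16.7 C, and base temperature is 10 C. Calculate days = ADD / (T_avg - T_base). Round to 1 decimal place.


Insect development time:
Effective temperature = avg_temp - T_base = 16.7 - 10 = 6.7 C
Days = ADD / effective_temp = 362 / 6.7 = 54.0 days

54.0


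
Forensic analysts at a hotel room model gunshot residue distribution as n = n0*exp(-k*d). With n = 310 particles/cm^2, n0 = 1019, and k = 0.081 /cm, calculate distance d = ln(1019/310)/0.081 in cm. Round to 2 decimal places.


GSR distance calculation:
n0/n = 1019 / 310 = 3.287097
ln(n0/n) = 1.190005
d = 1.190005 / 0.081 = 14.69 cm

14.69


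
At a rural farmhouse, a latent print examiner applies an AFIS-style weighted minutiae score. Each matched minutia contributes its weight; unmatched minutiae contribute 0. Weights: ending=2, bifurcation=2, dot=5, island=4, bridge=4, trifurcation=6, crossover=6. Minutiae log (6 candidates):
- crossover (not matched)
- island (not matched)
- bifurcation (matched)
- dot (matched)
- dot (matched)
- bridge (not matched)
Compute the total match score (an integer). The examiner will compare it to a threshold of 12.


Weighted minutiae match score:
  crossover: not matched, +0
  island: not matched, +0
  bifurcation: matched, +2 (running total 2)
  dot: matched, +5 (running total 7)
  dot: matched, +5 (running total 12)
  bridge: not matched, +0
Total score = 12
Threshold = 12; verdict = identification

12


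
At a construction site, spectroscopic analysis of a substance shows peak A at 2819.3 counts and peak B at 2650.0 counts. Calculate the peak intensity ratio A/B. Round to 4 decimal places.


Spectral peak ratio:
Peak A = 2819.3 counts
Peak B = 2650.0 counts
Ratio = 2819.3 / 2650.0 = 1.0639

1.0639


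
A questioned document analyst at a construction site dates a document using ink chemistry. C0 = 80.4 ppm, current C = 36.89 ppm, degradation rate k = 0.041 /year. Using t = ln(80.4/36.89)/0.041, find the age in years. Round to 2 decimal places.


Document age estimation:
C0/C = 80.4 / 36.89 = 2.179452
ln(C0/C) = 0.779073
t = 0.779073 / 0.041 = 19.00 years

19.00


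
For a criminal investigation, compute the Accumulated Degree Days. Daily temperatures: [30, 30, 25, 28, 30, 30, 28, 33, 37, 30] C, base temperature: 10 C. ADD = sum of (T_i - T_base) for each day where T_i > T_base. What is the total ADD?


Computing ADD day by day:
Day 1: max(0, 30 - 10) = 20
Day 2: max(0, 30 - 10) = 20
Day 3: max(0, 25 - 10) = 15
Day 4: max(0, 28 - 10) = 18
Day 5: max(0, 30 - 10) = 20
Day 6: max(0, 30 - 10) = 20
Day 7: max(0, 28 - 10) = 18
Day 8: max(0, 33 - 10) = 23
Day 9: max(0, 37 - 10) = 27
Day 10: max(0, 30 - 10) = 20
Total ADD = 201

201


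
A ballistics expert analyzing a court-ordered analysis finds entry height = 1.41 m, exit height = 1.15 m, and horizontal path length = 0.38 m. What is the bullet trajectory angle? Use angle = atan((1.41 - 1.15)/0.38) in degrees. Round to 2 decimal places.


Bullet trajectory angle:
Height difference = 1.41 - 1.15 = 0.26 m
angle = atan(0.26 / 0.38)
angle = atan(0.684211)
angle = 34.38 degrees

34.38


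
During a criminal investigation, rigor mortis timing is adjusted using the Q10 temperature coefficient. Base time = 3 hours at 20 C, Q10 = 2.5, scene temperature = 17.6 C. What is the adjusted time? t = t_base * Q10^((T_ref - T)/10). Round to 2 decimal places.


Rigor mortis time adjustment:
Exponent = (T_ref - T_actual) / 10 = (20 - 17.6) / 10 = 0.24
Q10 factor = 2.5^0.24 = 1.24596
t_adjusted = 3 * 1.24596 = 3.74 hours

3.74


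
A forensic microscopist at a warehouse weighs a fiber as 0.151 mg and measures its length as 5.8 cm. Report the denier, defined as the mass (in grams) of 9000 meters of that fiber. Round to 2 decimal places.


Denier calculation:
Mass in grams = 0.151 mg / 1000 = 0.000151 g
Length in meters = 5.8 cm / 100 = 0.058 m
Linear density = mass / length = 0.000151 / 0.058 = 0.00260345 g/m
Denier = (g/m) * 9000 = 0.00260345 * 9000 = 23.43

23.43


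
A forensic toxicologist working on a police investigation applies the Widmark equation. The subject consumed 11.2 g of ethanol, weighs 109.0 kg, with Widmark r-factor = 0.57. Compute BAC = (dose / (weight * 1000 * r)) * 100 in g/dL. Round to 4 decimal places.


Applying the Widmark formula:
BAC = (dose_g / (body_wt * 1000 * r)) * 100
Denominator = 109.0 * 1000 * 0.57 = 62130
BAC = (11.2 / 62130) * 100
BAC = 0.0180 g/dL

0.0180


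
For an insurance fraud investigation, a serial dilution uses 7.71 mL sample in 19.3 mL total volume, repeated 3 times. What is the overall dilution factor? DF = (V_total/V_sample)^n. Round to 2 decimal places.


Dilution factor calculation:
Single dilution = V_total / V_sample = 19.3 / 7.71 ≈ 2.503243
Number of dilutions = 3
Total DF = (19.3 / 7.71)^3 (full precision, rounded at the end) = 15.69

15.69


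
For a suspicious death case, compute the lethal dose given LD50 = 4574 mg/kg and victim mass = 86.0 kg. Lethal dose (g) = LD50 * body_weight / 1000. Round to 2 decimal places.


Lethal dose calculation:
Lethal dose = LD50 * body_weight / 1000
= 4574 * 86.0 / 1000
= 393364 / 1000
= 393.36 g

393.36


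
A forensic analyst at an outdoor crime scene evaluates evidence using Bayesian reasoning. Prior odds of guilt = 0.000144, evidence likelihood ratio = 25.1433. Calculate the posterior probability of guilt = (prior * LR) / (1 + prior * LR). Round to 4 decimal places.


Bayesian evidence evaluation:
Posterior odds = prior_odds * LR = 0.000144 * 25.1433 = 0.003620635
Posterior probability = posterior_odds / (1 + posterior_odds)
= 0.003620635 / (1 + 0.003620635)
= 0.003620635 / 1.003620635
= 0.0036

0.0036


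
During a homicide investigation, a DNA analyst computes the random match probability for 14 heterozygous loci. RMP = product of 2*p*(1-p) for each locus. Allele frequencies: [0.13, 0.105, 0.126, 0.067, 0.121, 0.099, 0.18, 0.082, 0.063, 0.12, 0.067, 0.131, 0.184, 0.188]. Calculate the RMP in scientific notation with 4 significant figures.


Computing RMP for 14 loci:
Locus 1: 2 * 0.13 * 0.87 = 0.2262
Locus 2: 2 * 0.105 * 0.895 = 0.18795
Locus 3: 2 * 0.126 * 0.874 = 0.220248
Locus 4: 2 * 0.067 * 0.933 = 0.125022
Locus 5: 2 * 0.121 * 0.879 = 0.212718
Locus 6: 2 * 0.099 * 0.901 = 0.178398
Locus 7: 2 * 0.18 * 0.82 = 0.2952
Locus 8: 2 * 0.082 * 0.918 = 0.150552
Locus 9: 2 * 0.063 * 0.937 = 0.118062
Locus 10: 2 * 0.12 * 0.88 = 0.2112
Locus 11: 2 * 0.067 * 0.933 = 0.125022
Locus 12: 2 * 0.131 * 0.869 = 0.227678
Locus 13: 2 * 0.184 * 0.816 = 0.300288
Locus 14: 2 * 0.188 * 0.812 = 0.305312
RMP = 1.285e-10

1.285e-10


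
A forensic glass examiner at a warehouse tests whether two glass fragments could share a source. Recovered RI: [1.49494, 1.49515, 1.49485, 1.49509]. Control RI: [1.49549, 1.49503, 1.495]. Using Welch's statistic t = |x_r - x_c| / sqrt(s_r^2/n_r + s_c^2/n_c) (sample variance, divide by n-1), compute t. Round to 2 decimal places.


Welch's t-criterion for glass RI comparison:
Recovered mean = sum / n_r = 5.98003 / 4 = 1.4950075
Control mean = sum / n_c = 4.48552 / 3 = 1.4951733
Recovered sample variance s_r^2 = 1.8825e-08
Control sample variance s_c^2 = 7.54333e-08
Welch SE (unpooled) = sqrt(s_r^2/n_r + s_c^2/n_c) = sqrt(4.70625e-09 + 2.51444e-08) = sqrt(2.98507e-08) = 0.000172774
|mean_r - mean_c| = 0.000165833
t = 0.000165833 / 0.000172774 = 0.96

0.96


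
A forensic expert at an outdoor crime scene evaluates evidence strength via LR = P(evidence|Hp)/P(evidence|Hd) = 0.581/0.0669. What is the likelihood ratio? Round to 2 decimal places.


Likelihood ratio calculation:
LR = P(E|Hp) / P(E|Hd)
LR = 0.581 / 0.0669
LR = 8.68

8.68


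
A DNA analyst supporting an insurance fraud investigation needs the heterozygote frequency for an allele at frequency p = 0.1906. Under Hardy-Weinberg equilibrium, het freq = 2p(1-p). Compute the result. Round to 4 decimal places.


Hardy-Weinberg heterozygote frequency:
q = 1 - p = 1 - 0.1906 = 0.8094
2pq = 2 * 0.1906 * 0.8094 = 0.3085

0.3085


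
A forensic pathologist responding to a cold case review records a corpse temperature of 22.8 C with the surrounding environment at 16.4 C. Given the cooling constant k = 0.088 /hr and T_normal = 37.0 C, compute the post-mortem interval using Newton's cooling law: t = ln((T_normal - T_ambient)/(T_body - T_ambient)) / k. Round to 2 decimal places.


Using Newton's law of cooling:
t = ln((T_normal - T_ambient) / (T_body - T_ambient)) / k
T_normal - T_ambient = 20.6
T_body - T_ambient = 6.4
Ratio = 3.21875
ln(ratio) = 1.168993
t = 1.168993 / 0.088 = 13.28 hours

13.28
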